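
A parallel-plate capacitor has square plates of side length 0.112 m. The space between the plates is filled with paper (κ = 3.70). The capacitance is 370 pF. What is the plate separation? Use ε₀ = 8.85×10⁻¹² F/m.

d ≈ 1.11 mm

A = (0.112 m)² = 1.25×10⁻² m².
d = κε₀A/C = 3.70 × 8.85×10⁻¹² × 1.25×10⁻² / 3.70×10⁻¹⁰ = 1.11×10⁻³ m.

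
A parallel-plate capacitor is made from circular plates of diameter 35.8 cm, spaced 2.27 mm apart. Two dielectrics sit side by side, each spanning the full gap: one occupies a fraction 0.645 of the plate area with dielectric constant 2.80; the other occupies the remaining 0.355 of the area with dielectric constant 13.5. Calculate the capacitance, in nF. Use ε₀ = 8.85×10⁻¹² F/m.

A = π(35.8/2 cm)² = 0.101 m².
Side-by-side slabs ⇒ two capacitors in parallel, each spanning the full gap.
C₁ = κ₁ε₀A₁/d = 2.80 × 8.85×10⁻¹² × 6.49×10⁻² / 2.27×10⁻³ = 7.09×10⁻¹⁰ F.
C₂ = κ₂ε₀A₂/d = 13.5 × 8.85×10⁻¹² × 3.57×10⁻² / 2.27×10⁻³ = 1.88×10⁻⁹ F.
C = C₁ + C₂ = 2.59×10⁻⁹ F.

2.59 nF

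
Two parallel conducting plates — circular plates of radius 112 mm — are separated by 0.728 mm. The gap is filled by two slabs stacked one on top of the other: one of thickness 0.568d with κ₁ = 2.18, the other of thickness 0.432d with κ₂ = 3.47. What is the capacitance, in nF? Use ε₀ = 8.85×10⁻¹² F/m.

1.24 nF

A = π(112 mm)² = 3.94×10⁻² m².
Stacked slabs ⇒ two capacitors in series, each with the full plate area.
C₁ = κ₁ε₀A/d₁ = 2.18 × 8.85×10⁻¹² × 3.94×10⁻² / 4.14×10⁻⁴ = 1.84×10⁻⁹ F.
C₂ = κ₂ε₀A/d₂ = 3.47 × 8.85×10⁻¹² × 3.94×10⁻² / 3.14×10⁻⁴ = 3.85×10⁻⁹ F.
C = (1/C₁ + 1/C₂)⁻¹ = 1.24×10⁻⁹ F.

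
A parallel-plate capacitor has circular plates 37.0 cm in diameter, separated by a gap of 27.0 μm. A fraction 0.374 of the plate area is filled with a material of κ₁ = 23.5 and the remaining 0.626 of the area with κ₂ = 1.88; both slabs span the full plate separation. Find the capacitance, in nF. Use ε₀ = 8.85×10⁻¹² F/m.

351 nF

A = π(37.0/2 cm)² = 0.108 m².
Side-by-side slabs ⇒ two capacitors in parallel, each spanning the full gap.
C₁ = κ₁ε₀A₁/d = 23.5 × 8.85×10⁻¹² × 4.02×10⁻² / 2.70×10⁻⁵ = 3.10×10⁻⁷ F.
C₂ = κ₂ε₀A₂/d = 1.88 × 8.85×10⁻¹² × 6.73×10⁻² / 2.70×10⁻⁵ = 4.15×10⁻⁸ F.
C = C₁ + C₂ = 3.51×10⁻⁷ F.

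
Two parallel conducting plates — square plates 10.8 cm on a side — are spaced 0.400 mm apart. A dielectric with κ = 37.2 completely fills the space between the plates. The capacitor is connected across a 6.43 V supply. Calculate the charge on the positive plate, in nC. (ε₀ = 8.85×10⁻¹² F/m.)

A = (10.8 cm)² = 1.17×10⁻² m².
C = κε₀A/d = 37.2 × 8.85×10⁻¹² × 1.17×10⁻² / 4.00×10⁻⁴ = 9.60×10⁻⁹ F.
Q = CV = 9.60×10⁻⁹ × 6.43 = 6.17×10⁻⁸ C.

Q ≈ 61.7 nC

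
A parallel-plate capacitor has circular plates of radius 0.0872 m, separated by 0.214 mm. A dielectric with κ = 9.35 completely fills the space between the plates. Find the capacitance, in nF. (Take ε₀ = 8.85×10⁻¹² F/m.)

A = π(0.0872 m)² = 2.39×10⁻² m².
C = κε₀A/d = 9.35 × 8.85×10⁻¹² × 2.39×10⁻² / 2.14×10⁻⁴ = 9.24×10⁻⁹ F.

C ≈ 9.24 nF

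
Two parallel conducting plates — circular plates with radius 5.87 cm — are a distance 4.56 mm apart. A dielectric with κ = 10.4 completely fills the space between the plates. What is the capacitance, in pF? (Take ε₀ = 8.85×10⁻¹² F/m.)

A = π(5.87 cm)² = 1.08×10⁻² m².
C = κε₀A/d = 10.4 × 8.85×10⁻¹² × 1.08×10⁻² / 4.56×10⁻³ = 2.18×10⁻¹⁰ F.

C ≈ 218 pF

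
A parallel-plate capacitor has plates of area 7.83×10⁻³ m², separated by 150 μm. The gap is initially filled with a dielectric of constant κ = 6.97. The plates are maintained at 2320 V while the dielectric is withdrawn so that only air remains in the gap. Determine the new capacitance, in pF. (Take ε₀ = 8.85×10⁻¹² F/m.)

462 pF

Initially C₁ = κε₀A/d = 6.97 × 8.85×10⁻¹² × 7.83×10⁻³ / 1.50×10⁻⁴ = 3.22×10⁻⁹ F.
C = κε₀A/d scales with κ, so C₂/C₁ = 1/κ = 1/6.97 = 0.143.
C₂ = 0.143 × 3.22×10⁻⁹ = 4.62×10⁻¹⁰ F.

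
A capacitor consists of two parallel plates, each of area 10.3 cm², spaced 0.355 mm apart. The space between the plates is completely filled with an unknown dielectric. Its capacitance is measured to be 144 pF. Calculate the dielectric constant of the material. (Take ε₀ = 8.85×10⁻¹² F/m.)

A = 10.3 cm² = 1.03×10⁻³ m².
κ = Cd/(ε₀A) = 1.44×10⁻¹⁰ × 3.55×10⁻⁴ / (8.85×10⁻¹² × 1.03×10⁻³) = 5.61.

5.61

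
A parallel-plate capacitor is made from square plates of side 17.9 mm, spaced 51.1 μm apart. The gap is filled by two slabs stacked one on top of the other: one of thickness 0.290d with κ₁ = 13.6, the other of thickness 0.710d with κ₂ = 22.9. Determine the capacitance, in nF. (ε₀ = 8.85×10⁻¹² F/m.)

1.06 nF

A = (17.9 mm)² = 3.20×10⁻⁴ m².
Stacked slabs ⇒ two capacitors in series, each with the full plate area.
C₁ = κ₁ε₀A/d₁ = 13.6 × 8.85×10⁻¹² × 3.20×10⁻⁴ / 1.48×10⁻⁵ = 2.60×10⁻⁹ F.
C₂ = κ₂ε₀A/d₂ = 22.9 × 8.85×10⁻¹² × 3.20×10⁻⁴ / 3.63×10⁻⁵ = 1.79×10⁻⁹ F.
C = (1/C₁ + 1/C₂)⁻¹ = 1.06×10⁻⁹ F.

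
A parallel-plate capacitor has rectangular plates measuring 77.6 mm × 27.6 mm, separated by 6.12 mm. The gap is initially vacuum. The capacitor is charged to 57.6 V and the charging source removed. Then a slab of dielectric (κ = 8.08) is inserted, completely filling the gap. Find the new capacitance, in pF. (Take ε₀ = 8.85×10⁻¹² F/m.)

C ≈ 25.0 pF

A = 77.6 × 27.6 mm² = 2.14×10⁻³ m².
Initially C₁ = ε₀A/d = 8.85×10⁻¹² × 2.14×10⁻³ / 6.12×10⁻³ = 3.10×10⁻¹² F.
C = κε₀A/d scales with κ, so C₂/C₁ = κ = 8.08.
C₂ = 8.08 × 3.10×10⁻¹² = 2.50×10⁻¹¹ F.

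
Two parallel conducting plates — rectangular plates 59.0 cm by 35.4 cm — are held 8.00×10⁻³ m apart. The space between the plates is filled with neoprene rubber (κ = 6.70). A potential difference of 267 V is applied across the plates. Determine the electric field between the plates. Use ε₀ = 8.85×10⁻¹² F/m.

E = V/d = 267 / 8.00×10⁻³ = 3.34×10⁴ V/m.

33.4 V/mm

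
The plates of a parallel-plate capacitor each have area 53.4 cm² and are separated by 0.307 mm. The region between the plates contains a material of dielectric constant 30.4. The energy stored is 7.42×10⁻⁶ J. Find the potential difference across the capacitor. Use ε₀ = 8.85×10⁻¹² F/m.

A = 53.4 cm² = 5.34×10⁻³ m².
C = κε₀A/d = 30.4 × 8.85×10⁻¹² × 5.34×10⁻³ / 3.07×10⁻⁴ = 4.68×10⁻⁹ F.
V = √(2U/C) = √(2 × 7.42×10⁻⁶ / 4.68×10⁻⁹) = 56.3 V.

V ≈ 56.3 V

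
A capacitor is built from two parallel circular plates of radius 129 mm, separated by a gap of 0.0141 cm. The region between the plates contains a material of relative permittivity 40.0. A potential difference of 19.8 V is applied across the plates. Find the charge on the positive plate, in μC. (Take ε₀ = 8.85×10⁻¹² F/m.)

2.60 μC

A = π(129 mm)² = 5.23×10⁻² m².
C = κε₀A/d = 40.0 × 8.85×10⁻¹² × 5.23×10⁻² / 1.41×10⁻⁴ = 1.31×10⁻⁷ F.
Q = CV = 1.31×10⁻⁷ × 19.8 = 2.60×10⁻⁶ C.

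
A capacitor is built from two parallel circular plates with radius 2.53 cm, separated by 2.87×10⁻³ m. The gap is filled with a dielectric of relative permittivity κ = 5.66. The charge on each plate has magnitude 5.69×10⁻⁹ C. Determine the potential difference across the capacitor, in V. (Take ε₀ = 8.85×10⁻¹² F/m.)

V ≈ 162 V

A = π(2.53 cm)² = 2.01×10⁻³ m².
C = κε₀A/d = 5.66 × 8.85×10⁻¹² × 2.01×10⁻³ / 2.87×10⁻³ = 3.51×10⁻¹¹ F.
V = Q/C = 5.69×10⁻⁹ / 3.51×10⁻¹¹ = 1.62×10² V.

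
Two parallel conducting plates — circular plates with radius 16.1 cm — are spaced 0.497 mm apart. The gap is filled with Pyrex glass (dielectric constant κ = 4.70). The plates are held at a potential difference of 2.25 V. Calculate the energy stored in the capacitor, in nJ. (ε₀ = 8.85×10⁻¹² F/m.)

U ≈ 17.3 nJ

A = π(16.1 cm)² = 8.14×10⁻² m².
C = κε₀A/d = 4.70 × 8.85×10⁻¹² × 8.14×10⁻² / 4.97×10⁻⁴ = 6.82×10⁻⁹ F.
U = ½CV² = ½ × 6.82×10⁻⁹ × (2.25)² = 1.73×10⁻⁸ J.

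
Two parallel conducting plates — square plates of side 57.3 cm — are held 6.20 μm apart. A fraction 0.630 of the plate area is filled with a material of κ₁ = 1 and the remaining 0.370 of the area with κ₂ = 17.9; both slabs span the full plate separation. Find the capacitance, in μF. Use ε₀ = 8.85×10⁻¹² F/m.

C ≈ 3.40 μF

A = (57.3 cm)² = 0.328 m².
Side-by-side slabs ⇒ two capacitors in parallel, each spanning the full gap.
C₁ = κ₁ε₀A₁/d = 1.00 × 8.85×10⁻¹² × 0.207 / 6.20×10⁻⁶ = 2.95×10⁻⁷ F.
C₂ = κ₂ε₀A₂/d = 17.9 × 8.85×10⁻¹² × 0.121 / 6.20×10⁻⁶ = 3.10×10⁻⁶ F.
C = C₁ + C₂ = 3.40×10⁻⁶ F.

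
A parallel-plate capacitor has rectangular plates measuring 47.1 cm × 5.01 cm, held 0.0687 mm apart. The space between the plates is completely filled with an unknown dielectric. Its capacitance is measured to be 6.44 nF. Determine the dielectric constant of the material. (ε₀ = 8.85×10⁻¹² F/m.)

A = 47.1 × 5.01 cm² = 2.36×10⁻² m².
κ = Cd/(ε₀A) = 6.44×10⁻⁹ × 6.87×10⁻⁵ / (8.85×10⁻¹² × 2.36×10⁻²) = 2.12.

κ ≈ 2.12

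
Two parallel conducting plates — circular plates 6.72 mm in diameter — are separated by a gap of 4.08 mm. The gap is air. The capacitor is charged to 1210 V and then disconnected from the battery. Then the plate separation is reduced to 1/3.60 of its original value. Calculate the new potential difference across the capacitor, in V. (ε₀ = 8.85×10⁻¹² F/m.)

V ≈ 336 V

A = π(6.72/2 mm)² = 3.55×10⁻⁵ m².
Initially C₁ = ε₀A/d = 8.85×10⁻¹² × 3.55×10⁻⁵ / 4.08×10⁻³ = 7.69×10⁻¹⁴ F.
V₁ = 1.21×10³ V.
Isolated ⇒ Q is held fixed. C₂ = 3.60 C₁ and V = Q/C, so V₂/V₁ = C₁/C₂ = 0.278.
V₂ = 0.278 × 1.21×10³ = 3.36×10² V.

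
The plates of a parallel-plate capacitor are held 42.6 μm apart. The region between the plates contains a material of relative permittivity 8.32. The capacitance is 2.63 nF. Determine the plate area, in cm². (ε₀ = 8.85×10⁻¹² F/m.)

A ≈ 15.2 cm²

A = Cd/(κε₀) = 2.63×10⁻⁹ × 4.26×10⁻⁵ / (8.32 × 8.85×10⁻¹²) = 1.52×10⁻³ m².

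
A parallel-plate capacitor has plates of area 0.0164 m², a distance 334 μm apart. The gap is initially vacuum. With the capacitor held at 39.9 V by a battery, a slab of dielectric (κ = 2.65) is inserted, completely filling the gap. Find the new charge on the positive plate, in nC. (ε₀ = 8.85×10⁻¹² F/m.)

Q ≈ 45.9 nC

Initially C₁ = ε₀A/d = 8.85×10⁻¹² × 1.64×10⁻² / 3.34×10⁻⁴ = 4.35×10⁻¹⁰ F.
Q₁ = 1.73×10⁻⁸ C.
Battery connected ⇒ V is held fixed. C₂ = 2.65 C₁ and Q = CV, so Q₂/Q₁ = C₂/C₁ = 2.65.
Q₂ = 2.65 × 1.73×10⁻⁸ = 4.59×10⁻⁸ C.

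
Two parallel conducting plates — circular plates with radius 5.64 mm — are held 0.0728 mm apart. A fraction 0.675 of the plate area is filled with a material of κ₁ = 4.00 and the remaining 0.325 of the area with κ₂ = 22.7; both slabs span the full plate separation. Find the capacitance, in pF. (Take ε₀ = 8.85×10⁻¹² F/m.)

A = π(5.64 mm)² = 9.99×10⁻⁵ m².
Side-by-side slabs ⇒ two capacitors in parallel, each spanning the full gap.
C₁ = κ₁ε₀A₁/d = 4.00 × 8.85×10⁻¹² × 6.75×10⁻⁵ / 7.28×10⁻⁵ = 3.28×10⁻¹¹ F.
C₂ = κ₂ε₀A₂/d = 22.7 × 8.85×10⁻¹² × 3.25×10⁻⁵ / 7.28×10⁻⁵ = 8.96×10⁻¹¹ F.
C = C₁ + C₂ = 1.22×10⁻¹⁰ F.

C ≈ 122 pF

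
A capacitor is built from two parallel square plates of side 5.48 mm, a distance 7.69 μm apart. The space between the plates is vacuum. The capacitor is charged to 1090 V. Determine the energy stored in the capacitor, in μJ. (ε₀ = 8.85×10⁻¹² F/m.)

U ≈ 20.5 μJ

A = (5.48 mm)² = 3.00×10⁻⁵ m².
C = ε₀A/d = 8.85×10⁻¹² × 3.00×10⁻⁵ / 7.69×10⁻⁶ = 3.46×10⁻¹¹ F.
U = ½CV² = ½ × 3.46×10⁻¹¹ × (1090)² = 2.05×10⁻⁵ J.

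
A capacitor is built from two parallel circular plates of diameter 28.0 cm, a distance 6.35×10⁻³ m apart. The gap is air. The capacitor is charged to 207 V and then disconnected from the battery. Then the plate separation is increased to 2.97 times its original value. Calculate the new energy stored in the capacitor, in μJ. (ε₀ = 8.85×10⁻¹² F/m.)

U ≈ 5.46 μJ

A = π(28.0/2 cm)² = 6.16×10⁻² m².
Initially C₁ = ε₀A/d = 8.85×10⁻¹² × 6.16×10⁻² / 6.35×10⁻³ = 8.58×10⁻¹¹ F.
U₁ = 1.84×10⁻⁶ J.
Isolated ⇒ Q is held fixed. C₂ = 0.337 C₁ and U = Q²/(2C), so U₂/U₁ = C₁/C₂ = 2.97.
U₂ = 2.97 × 1.84×10⁻⁶ = 5.46×10⁻⁶ J.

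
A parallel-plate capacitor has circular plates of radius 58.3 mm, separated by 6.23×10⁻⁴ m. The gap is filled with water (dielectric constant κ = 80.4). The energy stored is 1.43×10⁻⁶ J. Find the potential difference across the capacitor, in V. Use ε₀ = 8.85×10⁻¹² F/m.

A = π(58.3 mm)² = 1.07×10⁻² m².
C = κε₀A/d = 80.4 × 8.85×10⁻¹² × 1.07×10⁻² / 6.23×10⁻⁴ = 1.22×10⁻⁸ F.
V = √(2U/C) = √(2 × 1.43×10⁻⁶ / 1.22×10⁻⁸) = 15.3 V.

V ≈ 15.3 V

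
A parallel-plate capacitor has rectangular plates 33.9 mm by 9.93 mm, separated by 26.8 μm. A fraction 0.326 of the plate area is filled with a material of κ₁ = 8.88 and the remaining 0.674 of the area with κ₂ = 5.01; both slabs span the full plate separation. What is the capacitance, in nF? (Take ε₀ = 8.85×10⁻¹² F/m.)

A = 33.9 × 9.93 mm² = 3.37×10⁻⁴ m².
Side-by-side slabs ⇒ two capacitors in parallel, each spanning the full gap.
C₁ = κ₁ε₀A₁/d = 8.88 × 8.85×10⁻¹² × 1.10×10⁻⁴ / 2.68×10⁻⁵ = 3.22×10⁻¹⁰ F.
C₂ = κ₂ε₀A₂/d = 5.01 × 8.85×10⁻¹² × 2.27×10⁻⁴ / 2.68×10⁻⁵ = 3.75×10⁻¹⁰ F.
C = C₁ + C₂ = 6.97×10⁻¹⁰ F.

0.697 nF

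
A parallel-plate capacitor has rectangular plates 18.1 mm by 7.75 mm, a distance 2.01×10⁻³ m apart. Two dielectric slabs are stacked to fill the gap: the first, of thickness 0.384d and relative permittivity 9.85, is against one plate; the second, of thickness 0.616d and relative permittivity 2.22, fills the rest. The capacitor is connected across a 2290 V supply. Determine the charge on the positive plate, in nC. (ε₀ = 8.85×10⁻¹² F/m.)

A = 18.1 × 7.75 mm² = 1.40×10⁻⁴ m².
Stacked slabs ⇒ two capacitors in series, each with the full plate area.
C₁ = κ₁ε₀A/d₁ = 9.85 × 8.85×10⁻¹² × 1.40×10⁻⁴ / 7.72×10⁻⁴ = 1.58×10⁻¹¹ F.
C₂ = κ₂ε₀A/d₂ = 2.22 × 8.85×10⁻¹² × 1.40×10⁻⁴ / 1.24×10⁻³ = 2.23×10⁻¹² F.
C = (1/C₁ + 1/C₂)⁻¹ = 1.95×10⁻¹² F.
Q = CV = 1.95×10⁻¹² × 2290 = 4.47×10⁻⁹ C.

4.47 nC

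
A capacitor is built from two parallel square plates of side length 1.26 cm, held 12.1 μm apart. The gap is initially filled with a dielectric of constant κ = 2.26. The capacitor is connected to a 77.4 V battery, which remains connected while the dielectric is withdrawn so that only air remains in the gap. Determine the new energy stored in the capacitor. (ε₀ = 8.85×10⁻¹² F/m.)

U ≈ 348 nJ

A = (1.26 cm)² = 1.59×10⁻⁴ m².
Initially C₁ = κε₀A/d = 2.26 × 8.85×10⁻¹² × 1.59×10⁻⁴ / 1.21×10⁻⁵ = 2.62×10⁻¹⁰ F.
U₁ = 7.86×10⁻⁷ J.
Battery connected ⇒ V is held fixed. C₂ = 0.442 C₁ and U = ½CV², so U₂/U₁ = C₂/C₁ = 0.442.
U₂ = 0.442 × 7.86×10⁻⁷ = 3.48×10⁻⁷ J.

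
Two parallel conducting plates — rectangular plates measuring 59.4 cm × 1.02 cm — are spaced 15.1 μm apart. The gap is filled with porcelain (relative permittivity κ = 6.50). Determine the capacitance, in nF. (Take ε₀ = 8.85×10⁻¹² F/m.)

A = 59.4 × 1.02 cm² = 6.06×10⁻³ m².
C = κε₀A/d = 6.50 × 8.85×10⁻¹² × 6.06×10⁻³ / 1.51×10⁻⁵ = 2.31×10⁻⁸ F.

C ≈ 23.1 nF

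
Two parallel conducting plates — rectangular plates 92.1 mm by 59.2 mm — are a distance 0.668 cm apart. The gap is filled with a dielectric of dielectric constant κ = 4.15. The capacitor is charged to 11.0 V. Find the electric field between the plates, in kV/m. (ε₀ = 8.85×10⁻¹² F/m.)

E = V/d = 11.0 / 6.68×10⁻³ = 1.65×10³ V/m.

E ≈ 1.65 kV/m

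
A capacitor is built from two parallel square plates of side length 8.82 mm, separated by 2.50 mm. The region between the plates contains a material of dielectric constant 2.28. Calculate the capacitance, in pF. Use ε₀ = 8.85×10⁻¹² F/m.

0.628 pF

A = (8.82 mm)² = 7.78×10⁻⁵ m².
C = κε₀A/d = 2.28 × 8.85×10⁻¹² × 7.78×10⁻⁵ / 2.50×10⁻³ = 6.28×10⁻¹³ F.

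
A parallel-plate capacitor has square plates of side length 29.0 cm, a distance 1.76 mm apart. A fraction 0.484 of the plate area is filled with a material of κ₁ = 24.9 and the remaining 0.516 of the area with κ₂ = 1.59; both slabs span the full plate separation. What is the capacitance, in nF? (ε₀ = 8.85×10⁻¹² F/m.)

5.44 nF

A = (29.0 cm)² = 8.41×10⁻² m².
Side-by-side slabs ⇒ two capacitors in parallel, each spanning the full gap.
C₁ = κ₁ε₀A₁/d = 24.9 × 8.85×10⁻¹² × 4.07×10⁻² / 1.76×10⁻³ = 5.10×10⁻⁹ F.
C₂ = κ₂ε₀A₂/d = 1.59 × 8.85×10⁻¹² × 4.34×10⁻² / 1.76×10⁻³ = 3.47×10⁻¹⁰ F.
C = C₁ + C₂ = 5.44×10⁻⁹ F.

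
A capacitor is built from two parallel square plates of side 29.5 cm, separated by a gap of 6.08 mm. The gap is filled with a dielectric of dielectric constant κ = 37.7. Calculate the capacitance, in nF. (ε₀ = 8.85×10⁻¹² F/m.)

C ≈ 4.78 nF

A = (29.5 cm)² = 8.70×10⁻² m².
C = κε₀A/d = 37.7 × 8.85×10⁻¹² × 8.70×10⁻² / 6.08×10⁻³ = 4.78×10⁻⁹ F.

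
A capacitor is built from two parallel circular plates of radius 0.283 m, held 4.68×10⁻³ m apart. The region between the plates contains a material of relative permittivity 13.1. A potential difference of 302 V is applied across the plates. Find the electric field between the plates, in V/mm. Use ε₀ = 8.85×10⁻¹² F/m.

E ≈ 64.5 V/mm

E = V/d = 302 / 4.68×10⁻³ = 6.45×10⁴ V/m.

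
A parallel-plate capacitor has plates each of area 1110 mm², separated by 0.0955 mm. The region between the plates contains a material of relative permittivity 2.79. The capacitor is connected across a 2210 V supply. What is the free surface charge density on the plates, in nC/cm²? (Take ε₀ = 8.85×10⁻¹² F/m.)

57.1 nC/cm²

A = 1110 mm² = 1.11×10⁻³ m².
C = κε₀A/d = 2.79 × 8.85×10⁻¹² × 1.11×10⁻³ / 9.55×10⁻⁵ = 2.87×10⁻¹⁰ F.
σ = Q/A = CV/A = 2.87×10⁻¹⁰ × 2210 / 1.11×10⁻³ = 5.71×10⁻⁴ C/m².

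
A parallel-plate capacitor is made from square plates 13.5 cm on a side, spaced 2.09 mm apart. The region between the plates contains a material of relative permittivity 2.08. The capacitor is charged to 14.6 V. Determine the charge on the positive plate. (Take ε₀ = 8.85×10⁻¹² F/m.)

Q ≈ 2.34 nC

A = (13.5 cm)² = 1.82×10⁻² m².
C = κε₀A/d = 2.08 × 8.85×10⁻¹² × 1.82×10⁻² / 2.09×10⁻³ = 1.61×10⁻¹⁰ F.
Q = CV = 1.61×10⁻¹⁰ × 14.6 = 2.34×10⁻⁹ C.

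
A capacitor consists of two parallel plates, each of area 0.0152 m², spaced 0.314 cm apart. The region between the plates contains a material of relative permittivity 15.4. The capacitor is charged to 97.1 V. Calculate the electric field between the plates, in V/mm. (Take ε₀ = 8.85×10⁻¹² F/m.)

E = V/d = 97.1 / 3.14×10⁻³ = 3.09×10⁴ V/m.

30.9 V/mm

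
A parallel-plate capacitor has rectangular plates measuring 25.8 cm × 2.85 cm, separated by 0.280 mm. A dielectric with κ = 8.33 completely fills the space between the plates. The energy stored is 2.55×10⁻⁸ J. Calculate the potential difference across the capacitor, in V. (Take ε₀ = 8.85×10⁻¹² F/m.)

V ≈ 5.13 V

A = 25.8 × 2.85 cm² = 7.35×10⁻³ m².
C = κε₀A/d = 8.33 × 8.85×10⁻¹² × 7.35×10⁻³ / 2.80×10⁻⁴ = 1.94×10⁻⁹ F.
V = √(2U/C) = √(2 × 2.55×10⁻⁸ / 1.94×10⁻⁹) = 5.13 V.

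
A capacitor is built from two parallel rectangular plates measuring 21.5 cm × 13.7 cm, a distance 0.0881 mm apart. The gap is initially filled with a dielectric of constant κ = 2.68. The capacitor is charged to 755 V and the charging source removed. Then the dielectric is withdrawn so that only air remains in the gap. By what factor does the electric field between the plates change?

Isolated ⇒ Q is held fixed.
V₂ = Q/C₂ = V₁/0.373; E = V/d, so E₂/E₁ = (V₂/V₁)(d₁/d₂) = 2.68.

2.68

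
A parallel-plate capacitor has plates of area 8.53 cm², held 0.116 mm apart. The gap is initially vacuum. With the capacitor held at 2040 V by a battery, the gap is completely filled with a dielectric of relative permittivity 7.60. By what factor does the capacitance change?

7.60

C = κε₀A/d scales with κ, so C₂/C₁ = κ = 7.60.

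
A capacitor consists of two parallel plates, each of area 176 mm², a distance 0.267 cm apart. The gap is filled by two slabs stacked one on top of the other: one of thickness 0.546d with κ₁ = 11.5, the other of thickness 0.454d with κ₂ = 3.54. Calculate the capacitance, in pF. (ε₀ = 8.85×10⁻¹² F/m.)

3.32 pF

A = 176 mm² = 1.76×10⁻⁴ m².
Stacked slabs ⇒ two capacitors in series, each with the full plate area.
C₁ = κ₁ε₀A/d₁ = 11.5 × 8.85×10⁻¹² × 1.76×10⁻⁴ / 1.46×10⁻³ = 1.23×10⁻¹¹ F.
C₂ = κ₂ε₀A/d₂ = 3.54 × 8.85×10⁻¹² × 1.76×10⁻⁴ / 1.21×10⁻³ = 4.55×10⁻¹² F.
C = (1/C₁ + 1/C₂)⁻¹ = 3.32×10⁻¹² F.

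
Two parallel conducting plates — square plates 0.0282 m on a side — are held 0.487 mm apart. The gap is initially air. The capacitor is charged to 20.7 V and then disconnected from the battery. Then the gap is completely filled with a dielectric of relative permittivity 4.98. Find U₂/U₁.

U₂/U₁ ≈ 0.201

Isolated ⇒ Q is held fixed.
C₂ = 4.98 C₁ and U = Q²/(2C), so U₂/U₁ = C₁/C₂ = 0.201.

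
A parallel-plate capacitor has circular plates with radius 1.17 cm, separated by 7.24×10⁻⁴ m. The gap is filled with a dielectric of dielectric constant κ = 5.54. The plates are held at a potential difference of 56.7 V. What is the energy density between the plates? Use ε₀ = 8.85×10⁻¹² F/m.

150 mJ/m³

E = V/d = 56.7 / 7.24×10⁻⁴ = 7.83×10⁴ V/m.
u = ½κε₀E² = ½ × 5.54 × 8.85×10⁻¹² × (7.83×10⁴)² = 0.150 J/m³.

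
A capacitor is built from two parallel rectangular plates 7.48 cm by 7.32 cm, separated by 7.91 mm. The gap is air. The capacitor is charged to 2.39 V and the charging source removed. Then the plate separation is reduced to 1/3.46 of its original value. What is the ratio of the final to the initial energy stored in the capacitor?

U₂/U₁ ≈ 0.289

Isolated ⇒ Q is held fixed.
C₂ = 3.46 C₁ and U = Q²/(2C), so U₂/U₁ = C₁/C₂ = 0.289.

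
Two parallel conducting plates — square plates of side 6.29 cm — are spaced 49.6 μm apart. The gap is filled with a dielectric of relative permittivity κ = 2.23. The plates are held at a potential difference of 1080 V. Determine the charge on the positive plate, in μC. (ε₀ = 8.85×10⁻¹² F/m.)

Q ≈ 1.70 μC

A = (6.29 cm)² = 3.96×10⁻³ m².
C = κε₀A/d = 2.23 × 8.85×10⁻¹² × 3.96×10⁻³ / 4.96×10⁻⁵ = 1.57×10⁻⁹ F.
Q = CV = 1.57×10⁻⁹ × 1080 = 1.70×10⁻⁶ C.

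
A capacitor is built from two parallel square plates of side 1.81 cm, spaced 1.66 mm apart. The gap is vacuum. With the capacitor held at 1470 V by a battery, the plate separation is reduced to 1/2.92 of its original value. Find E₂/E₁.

Battery connected ⇒ V is held fixed.
E = V/d, so E₂/E₁ = d₁/d₂ = 2.92.

2.92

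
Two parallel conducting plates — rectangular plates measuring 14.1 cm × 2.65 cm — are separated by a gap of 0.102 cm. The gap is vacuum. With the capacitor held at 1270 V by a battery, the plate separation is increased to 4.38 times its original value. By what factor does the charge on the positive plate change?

Q₂/Q₁ ≈ 0.228

Battery connected ⇒ V is held fixed.
C₂ = 0.228 C₁ and Q = CV, so Q₂/Q₁ = C₂/C₁ = 0.228.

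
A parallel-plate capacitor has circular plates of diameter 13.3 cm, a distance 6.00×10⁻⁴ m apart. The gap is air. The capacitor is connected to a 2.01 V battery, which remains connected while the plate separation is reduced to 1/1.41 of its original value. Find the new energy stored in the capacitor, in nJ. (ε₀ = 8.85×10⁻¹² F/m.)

U ≈ 0.584 nJ

A = π(13.3/2 cm)² = 1.39×10⁻² m².
Initially C₁ = ε₀A/d = 8.85×10⁻¹² × 1.39×10⁻² / 6.00×10⁻⁴ = 2.05×10⁻¹⁰ F.
U₁ = 4.14×10⁻¹⁰ J.
Battery connected ⇒ V is held fixed. C₂ = 1.41 C₁ and U = ½CV², so U₂/U₁ = C₂/C₁ = 1.41.
U₂ = 1.41 × 4.14×10⁻¹⁰ = 5.84×10⁻¹⁰ J.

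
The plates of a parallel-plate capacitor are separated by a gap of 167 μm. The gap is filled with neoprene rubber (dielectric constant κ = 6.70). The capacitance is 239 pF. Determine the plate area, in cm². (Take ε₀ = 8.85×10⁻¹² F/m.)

A = Cd/(κε₀) = 2.39×10⁻¹⁰ × 1.67×10⁻⁴ / (6.70 × 8.85×10⁻¹²) = 6.73×10⁻⁴ m².

6.73 cm²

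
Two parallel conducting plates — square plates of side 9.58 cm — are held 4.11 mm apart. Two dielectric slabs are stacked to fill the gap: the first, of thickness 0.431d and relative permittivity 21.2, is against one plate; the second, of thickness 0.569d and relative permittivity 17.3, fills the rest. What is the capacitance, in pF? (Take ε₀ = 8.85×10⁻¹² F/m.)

371 pF

A = (9.58 cm)² = 9.18×10⁻³ m².
Stacked slabs ⇒ two capacitors in series, each with the full plate area.
C₁ = κ₁ε₀A/d₁ = 21.2 × 8.85×10⁻¹² × 9.18×10⁻³ / 1.77×10⁻³ = 9.72×10⁻¹⁰ F.
C₂ = κ₂ε₀A/d₂ = 17.3 × 8.85×10⁻¹² × 9.18×10⁻³ / 2.34×10⁻³ = 6.01×10⁻¹⁰ F.
C = (1/C₁ + 1/C₂)⁻¹ = 3.71×10⁻¹⁰ F.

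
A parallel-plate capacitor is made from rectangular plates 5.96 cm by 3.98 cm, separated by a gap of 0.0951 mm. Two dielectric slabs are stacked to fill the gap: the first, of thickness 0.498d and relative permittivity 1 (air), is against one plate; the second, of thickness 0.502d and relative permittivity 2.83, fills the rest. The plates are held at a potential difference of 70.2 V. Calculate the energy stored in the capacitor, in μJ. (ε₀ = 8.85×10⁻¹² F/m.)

U ≈ 0.805 μJ

A = 5.96 × 3.98 cm² = 2.37×10⁻³ m².
Stacked slabs ⇒ two capacitors in series, each with the full plate area.
C₁ = κ₁ε₀A/d₁ = 1.00 × 8.85×10⁻¹² × 2.37×10⁻³ / 4.74×10⁻⁵ = 4.43×10⁻¹⁰ F.
C₂ = κ₂ε₀A/d₂ = 2.83 × 8.85×10⁻¹² × 2.37×10⁻³ / 4.77×10⁻⁵ = 1.24×10⁻⁹ F.
C = (1/C₁ + 1/C₂)⁻¹ = 3.27×10⁻¹⁰ F.
U = ½CV² = ½ × 3.27×10⁻¹⁰ × (70.2)² = 8.05×10⁻⁷ J.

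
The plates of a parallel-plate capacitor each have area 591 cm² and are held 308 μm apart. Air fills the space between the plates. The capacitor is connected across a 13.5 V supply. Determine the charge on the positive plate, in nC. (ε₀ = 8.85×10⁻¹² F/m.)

A = 591 cm² = 5.91×10⁻² m².
C = ε₀A/d = 8.85×10⁻¹² × 5.91×10⁻² / 3.08×10⁻⁴ = 1.70×10⁻⁹ F.
Q = CV = 1.70×10⁻⁹ × 13.5 = 2.29×10⁻⁸ C.

Q ≈ 22.9 nC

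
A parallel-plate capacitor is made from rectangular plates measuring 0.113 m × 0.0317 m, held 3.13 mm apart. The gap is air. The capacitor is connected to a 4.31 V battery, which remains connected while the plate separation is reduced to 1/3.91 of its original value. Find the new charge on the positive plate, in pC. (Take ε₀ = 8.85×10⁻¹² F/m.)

A = 0.113 × 0.0317 m² = 3.58×10⁻³ m².
Initially C₁ = ε₀A/d = 8.85×10⁻¹² × 3.58×10⁻³ / 3.13×10⁻³ = 1.01×10⁻¹¹ F.
Q₁ = 4.37×10⁻¹¹ C.
Battery connected ⇒ V is held fixed. C₂ = 3.91 C₁ and Q = CV, so Q₂/Q₁ = C₂/C₁ = 3.91.
Q₂ = 3.91 × 4.37×10⁻¹¹ = 1.71×10⁻¹⁰ C.

171 pC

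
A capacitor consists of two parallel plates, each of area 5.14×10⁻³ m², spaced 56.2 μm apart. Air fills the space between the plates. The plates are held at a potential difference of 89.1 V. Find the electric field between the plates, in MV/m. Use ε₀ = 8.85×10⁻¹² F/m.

E = V/d = 89.1 / 5.62×10⁻⁵ = 1.59×10⁶ V/m.

1.59 MV/m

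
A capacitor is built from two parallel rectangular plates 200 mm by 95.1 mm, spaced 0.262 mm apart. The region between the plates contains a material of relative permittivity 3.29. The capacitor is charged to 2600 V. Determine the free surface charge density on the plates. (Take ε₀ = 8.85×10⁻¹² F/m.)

A = 200 × 95.1 mm² = 1.90×10⁻² m².
C = κε₀A/d = 3.29 × 8.85×10⁻¹² × 1.90×10⁻² / 2.62×10⁻⁴ = 2.11×10⁻⁹ F.
σ = Q/A = CV/A = 2.11×10⁻⁹ × 2600 / 1.90×10⁻² = 2.89×10⁻⁴ C/m².

σ ≈ 28.9 nC/cm²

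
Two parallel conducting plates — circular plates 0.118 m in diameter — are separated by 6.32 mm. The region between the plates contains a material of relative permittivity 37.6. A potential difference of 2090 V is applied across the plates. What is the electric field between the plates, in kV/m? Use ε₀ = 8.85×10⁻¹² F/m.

331 kV/m

E = V/d = 2090 / 6.32×10⁻³ = 3.31×10⁵ V/m.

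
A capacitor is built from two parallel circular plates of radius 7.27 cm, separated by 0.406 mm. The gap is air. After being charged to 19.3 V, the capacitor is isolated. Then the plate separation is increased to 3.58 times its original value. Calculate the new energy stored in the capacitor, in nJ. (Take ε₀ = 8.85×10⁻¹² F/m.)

U ≈ 241 nJ

A = π(7.27 cm)² = 1.66×10⁻² m².
Initially C₁ = ε₀A/d = 8.85×10⁻¹² × 1.66×10⁻² / 4.06×10⁻⁴ = 3.62×10⁻¹⁰ F.
U₁ = 6.74×10⁻⁸ J.
Isolated ⇒ Q is held fixed. C₂ = 0.279 C₁ and U = Q²/(2C), so U₂/U₁ = C₁/C₂ = 3.58.
U₂ = 3.58 × 6.74×10⁻⁸ = 2.41×10⁻⁷ J.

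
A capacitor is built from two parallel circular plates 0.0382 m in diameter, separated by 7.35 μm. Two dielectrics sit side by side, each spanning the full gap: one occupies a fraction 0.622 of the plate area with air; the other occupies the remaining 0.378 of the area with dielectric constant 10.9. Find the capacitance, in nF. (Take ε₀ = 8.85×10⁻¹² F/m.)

C ≈ 6.54 nF

A = π(0.0382/2 m)² = 1.15×10⁻³ m².
Side-by-side slabs ⇒ two capacitors in parallel, each spanning the full gap.
C₁ = κ₁ε₀A₁/d = 1.00 × 8.85×10⁻¹² × 7.13×10⁻⁴ / 7.35×10⁻⁶ = 8.58×10⁻¹⁰ F.
C₂ = κ₂ε₀A₂/d = 10.9 × 8.85×10⁻¹² × 4.33×10⁻⁴ / 7.35×10⁻⁶ = 5.69×10⁻⁹ F.
C = C₁ + C₂ = 6.54×10⁻⁹ F.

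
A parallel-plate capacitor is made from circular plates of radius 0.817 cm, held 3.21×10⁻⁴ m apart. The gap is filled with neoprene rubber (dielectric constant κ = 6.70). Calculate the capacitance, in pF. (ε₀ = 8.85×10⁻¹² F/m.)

A = π(0.817 cm)² = 2.10×10⁻⁴ m².
C = κε₀A/d = 6.70 × 8.85×10⁻¹² × 2.10×10⁻⁴ / 3.21×10⁻⁴ = 3.87×10⁻¹¹ F.

38.7 pF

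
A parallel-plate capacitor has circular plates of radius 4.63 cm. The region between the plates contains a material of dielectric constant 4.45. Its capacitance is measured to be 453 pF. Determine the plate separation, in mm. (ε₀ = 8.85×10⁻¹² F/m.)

d ≈ 0.585 mm

A = π(4.63 cm)² = 6.73×10⁻³ m².
d = κε₀A/C = 4.45 × 8.85×10⁻¹² × 6.73×10⁻³ / 4.53×10⁻¹⁰ = 5.85×10⁻⁴ m.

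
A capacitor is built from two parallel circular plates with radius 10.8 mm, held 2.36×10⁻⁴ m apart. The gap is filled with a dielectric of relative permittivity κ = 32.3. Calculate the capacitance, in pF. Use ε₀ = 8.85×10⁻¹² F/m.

A = π(10.8 mm)² = 3.66×10⁻⁴ m².
C = κε₀A/d = 32.3 × 8.85×10⁻¹² × 3.66×10⁻⁴ / 2.36×10⁻⁴ = 4.44×10⁻¹⁰ F.

444 pF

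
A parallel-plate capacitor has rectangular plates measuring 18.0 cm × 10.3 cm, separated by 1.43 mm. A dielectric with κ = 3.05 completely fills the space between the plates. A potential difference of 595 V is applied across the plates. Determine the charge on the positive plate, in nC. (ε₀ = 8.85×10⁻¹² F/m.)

A = 18.0 × 10.3 cm² = 1.85×10⁻² m².
C = κε₀A/d = 3.05 × 8.85×10⁻¹² × 1.85×10⁻² / 1.43×10⁻³ = 3.50×10⁻¹⁰ F.
Q = CV = 3.50×10⁻¹⁰ × 595 = 2.08×10⁻⁷ C.

208 nC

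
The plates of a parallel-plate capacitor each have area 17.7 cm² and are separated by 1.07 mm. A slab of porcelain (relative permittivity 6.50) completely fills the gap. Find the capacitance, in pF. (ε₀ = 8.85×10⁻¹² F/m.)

A = 17.7 cm² = 1.77×10⁻³ m².
C = κε₀A/d = 6.50 × 8.85×10⁻¹² × 1.77×10⁻³ / 1.07×10⁻³ = 9.52×10⁻¹¹ F.

C ≈ 95.2 pF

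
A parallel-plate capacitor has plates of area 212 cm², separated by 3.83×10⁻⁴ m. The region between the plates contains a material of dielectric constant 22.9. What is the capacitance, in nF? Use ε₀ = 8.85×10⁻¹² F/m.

A = 212 cm² = 2.12×10⁻² m².
C = κε₀A/d = 22.9 × 8.85×10⁻¹² × 2.12×10⁻² / 3.83×10⁻⁴ = 1.12×10⁻⁸ F.

C ≈ 11.2 nF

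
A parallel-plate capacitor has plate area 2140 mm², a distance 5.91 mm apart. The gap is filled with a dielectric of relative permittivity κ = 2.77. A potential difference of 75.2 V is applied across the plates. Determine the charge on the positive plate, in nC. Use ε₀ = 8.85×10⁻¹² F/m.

A = 2140 mm² = 2.14×10⁻³ m².
C = κε₀A/d = 2.77 × 8.85×10⁻¹² × 2.14×10⁻³ / 5.91×10⁻³ = 8.88×10⁻¹² F.
Q = CV = 8.88×10⁻¹² × 75.2 = 6.68×10⁻¹⁰ C.

Q ≈ 0.668 nC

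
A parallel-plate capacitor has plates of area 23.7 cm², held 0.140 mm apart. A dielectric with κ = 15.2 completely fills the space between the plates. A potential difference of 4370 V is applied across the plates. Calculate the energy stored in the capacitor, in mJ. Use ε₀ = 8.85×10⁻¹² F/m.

A = 23.7 cm² = 2.37×10⁻³ m².
C = κε₀A/d = 15.2 × 8.85×10⁻¹² × 2.37×10⁻³ / 1.40×10⁻⁴ = 2.28×10⁻⁹ F.
U = ½CV² = ½ × 2.28×10⁻⁹ × (4370)² = 2.17×10⁻² J.

21.7 mJ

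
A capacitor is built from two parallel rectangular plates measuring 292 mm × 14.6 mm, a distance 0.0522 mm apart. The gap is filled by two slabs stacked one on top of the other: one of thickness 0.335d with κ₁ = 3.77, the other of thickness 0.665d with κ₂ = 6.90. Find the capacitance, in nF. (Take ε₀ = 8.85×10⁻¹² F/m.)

C ≈ 3.90 nF

A = 292 × 14.6 mm² = 4.26×10⁻³ m².
Stacked slabs ⇒ two capacitors in series, each with the full plate area.
C₁ = κ₁ε₀A/d₁ = 3.77 × 8.85×10⁻¹² × 4.26×10⁻³ / 1.75×10⁻⁵ = 8.13×10⁻⁹ F.
C₂ = κ₂ε₀A/d₂ = 6.90 × 8.85×10⁻¹² × 4.26×10⁻³ / 3.47×10⁻⁵ = 7.50×10⁻⁹ F.
C = (1/C₁ + 1/C₂)⁻¹ = 3.90×10⁻⁹ F.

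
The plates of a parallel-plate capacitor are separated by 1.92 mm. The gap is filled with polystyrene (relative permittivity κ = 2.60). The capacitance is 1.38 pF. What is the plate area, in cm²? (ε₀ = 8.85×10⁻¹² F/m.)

A = Cd/(κε₀) = 1.38×10⁻¹² × 1.92×10⁻³ / (2.60 × 8.85×10⁻¹²) = 1.15×10⁻⁴ m².

A ≈ 1.15 cm²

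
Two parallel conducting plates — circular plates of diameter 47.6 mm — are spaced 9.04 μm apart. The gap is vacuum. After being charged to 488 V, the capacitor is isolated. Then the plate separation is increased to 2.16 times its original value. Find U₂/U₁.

Isolated ⇒ Q is held fixed.
C₂ = 0.463 C₁ and U = Q²/(2C), so U₂/U₁ = C₁/C₂ = 2.16.

U₂/U₁ ≈ 2.16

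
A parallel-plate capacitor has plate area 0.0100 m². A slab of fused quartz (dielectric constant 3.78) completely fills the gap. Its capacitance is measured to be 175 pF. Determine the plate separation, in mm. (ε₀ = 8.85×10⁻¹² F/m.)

d ≈ 1.91 mm

d = κε₀A/C = 3.78 × 8.85×10⁻¹² × 1.00×10⁻² / 1.75×10⁻¹⁰ = 1.91×10⁻³ m.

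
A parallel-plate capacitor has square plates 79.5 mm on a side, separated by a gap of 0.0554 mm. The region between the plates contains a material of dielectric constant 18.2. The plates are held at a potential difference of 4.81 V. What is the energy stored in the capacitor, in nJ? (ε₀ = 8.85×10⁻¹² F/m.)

A = (79.5 mm)² = 6.32×10⁻³ m².
C = κε₀A/d = 18.2 × 8.85×10⁻¹² × 6.32×10⁻³ / 5.54×10⁻⁵ = 1.84×10⁻⁸ F.
U = ½CV² = ½ × 1.84×10⁻⁸ × (4.81)² = 2.13×10⁻⁷ J.

213 nJ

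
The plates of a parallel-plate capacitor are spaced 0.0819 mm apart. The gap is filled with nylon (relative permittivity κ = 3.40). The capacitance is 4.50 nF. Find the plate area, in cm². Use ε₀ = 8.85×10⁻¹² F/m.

A = Cd/(κε₀) = 4.50×10⁻⁹ × 8.19×10⁻⁵ / (3.40 × 8.85×10⁻¹²) = 1.22×10⁻² m².

122 cm²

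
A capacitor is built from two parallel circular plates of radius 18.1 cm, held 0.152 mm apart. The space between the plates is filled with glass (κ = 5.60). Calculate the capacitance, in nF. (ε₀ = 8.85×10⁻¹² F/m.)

33.6 nF

A = π(18.1 cm)² = 0.103 m².
C = κε₀A/d = 5.60 × 8.85×10⁻¹² × 0.103 / 1.52×10⁻⁴ = 3.36×10⁻⁸ F.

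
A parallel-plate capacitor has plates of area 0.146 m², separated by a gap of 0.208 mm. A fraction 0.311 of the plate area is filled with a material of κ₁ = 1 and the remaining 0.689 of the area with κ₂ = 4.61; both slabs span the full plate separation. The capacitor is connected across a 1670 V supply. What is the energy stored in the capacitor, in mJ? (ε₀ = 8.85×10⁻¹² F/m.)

U ≈ 30.2 mJ

Side-by-side slabs ⇒ two capacitors in parallel, each spanning the full gap.
C₁ = κ₁ε₀A₁/d = 1.00 × 8.85×10⁻¹² × 4.54×10⁻² / 2.08×10⁻⁴ = 1.93×10⁻⁹ F.
C₂ = κ₂ε₀A₂/d = 4.61 × 8.85×10⁻¹² × 0.101 / 2.08×10⁻⁴ = 1.97×10⁻⁸ F.
C = C₁ + C₂ = 2.17×10⁻⁸ F.
U = ½CV² = ½ × 2.17×10⁻⁸ × (1670)² = 3.02×10⁻² J.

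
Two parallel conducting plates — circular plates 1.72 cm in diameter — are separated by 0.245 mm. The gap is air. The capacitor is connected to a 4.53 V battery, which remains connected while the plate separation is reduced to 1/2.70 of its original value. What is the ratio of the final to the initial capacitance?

C₂/C₁ ≈ 2.70

C = ε₀A/d scales as 1/d, so C₂/C₁ = d₁/d₂ = 2.70.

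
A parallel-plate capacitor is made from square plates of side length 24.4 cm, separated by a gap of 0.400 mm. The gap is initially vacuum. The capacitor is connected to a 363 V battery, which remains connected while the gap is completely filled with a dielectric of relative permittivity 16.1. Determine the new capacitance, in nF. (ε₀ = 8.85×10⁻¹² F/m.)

A = (24.4 cm)² = 5.95×10⁻² m².
Initially C₁ = ε₀A/d = 8.85×10⁻¹² × 5.95×10⁻² / 4.00×10⁻⁴ = 1.32×10⁻⁹ F.
C = κε₀A/d scales with κ, so C₂/C₁ = κ = 16.1.
C₂ = 16.1 × 1.32×10⁻⁹ = 2.12×10⁻⁸ F.

21.2 nF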